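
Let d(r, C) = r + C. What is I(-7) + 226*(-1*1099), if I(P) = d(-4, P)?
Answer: -248385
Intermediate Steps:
d(r, C) = C + r
I(P) = -4 + P (I(P) = P - 4 = -4 + P)
I(-7) + 226*(-1*1099) = (-4 - 7) + 226*(-1*1099) = -11 + 226*(-1099) = -11 - 248374 = -248385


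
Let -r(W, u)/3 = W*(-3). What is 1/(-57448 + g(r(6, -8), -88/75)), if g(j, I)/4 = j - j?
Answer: -1/57448 ≈ -1.7407e-5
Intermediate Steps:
r(W, u) = 9*W (r(W, u) = -3*W*(-3) = -(-9)*W = 9*W)
g(j, I) = 0 (g(j, I) = 4*(j - j) = 4*0 = 0)
1/(-57448 + g(r(6, -8), -88/75)) = 1/(-57448 + 0) = 1/(-57448) = -1/57448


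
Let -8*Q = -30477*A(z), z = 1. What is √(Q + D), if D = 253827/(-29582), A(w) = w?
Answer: √271532573682/8452 ≈ 61.653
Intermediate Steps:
Q = 30477/8 (Q = -(-30477)/8 = -⅛*(-30477) = 30477/8 ≈ 3809.6)
D = -36261/4226 (D = 253827*(-1/29582) = -36261/4226 ≈ -8.5805)
√(Q + D) = √(30477/8 - 36261/4226) = √(64252857/16904) = √271532573682/8452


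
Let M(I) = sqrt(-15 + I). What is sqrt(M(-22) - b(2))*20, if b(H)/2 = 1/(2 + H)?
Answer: 10*sqrt(-2 + 4*I*sqrt(37)) ≈ 33.476 + 36.341*I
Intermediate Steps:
b(H) = 2/(2 + H)
sqrt(M(-22) - b(2))*20 = sqrt(sqrt(-15 - 22) - 2/(2 + 2))*20 = sqrt(sqrt(-37) - 2/4)*20 = sqrt(I*sqrt(37) - 2/4)*20 = sqrt(I*sqrt(37) - 1*1/2)*20 = sqrt(I*sqrt(37) - 1/2)*20 = sqrt(-1/2 + I*sqrt(37))*20 = 20*sqrt(-1/2 + I*sqrt(37))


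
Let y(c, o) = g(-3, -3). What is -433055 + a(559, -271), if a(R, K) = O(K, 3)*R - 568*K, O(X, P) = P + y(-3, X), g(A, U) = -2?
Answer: -278568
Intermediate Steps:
y(c, o) = -2
O(X, P) = -2 + P (O(X, P) = P - 2 = -2 + P)
a(R, K) = R - 568*K (a(R, K) = (-2 + 3)*R - 568*K = 1*R - 568*K = R - 568*K)
-433055 + a(559, -271) = -433055 + (559 - 568*(-271)) = -433055 + (559 + 153928) = -433055 + 154487 = -278568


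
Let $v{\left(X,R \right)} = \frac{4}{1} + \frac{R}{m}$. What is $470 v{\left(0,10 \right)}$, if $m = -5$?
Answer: $940$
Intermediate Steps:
$v{\left(X,R \right)} = 4 - \frac{R}{5}$ ($v{\left(X,R \right)} = \frac{4}{1} + \frac{R}{-5} = 4 \cdot 1 + R \left(- \frac{1}{5}\right) = 4 - \frac{R}{5}$)
$470 v{\left(0,10 \right)} = 470 \left(4 - 2\right) = 470 \cdot 2 = 940$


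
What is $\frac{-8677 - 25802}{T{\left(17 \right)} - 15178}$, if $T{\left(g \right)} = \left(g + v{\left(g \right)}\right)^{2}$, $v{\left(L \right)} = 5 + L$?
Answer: $\frac{34479}{13657} \approx 2.5246$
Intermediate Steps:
$T{\left(g \right)} = \left(5 + 2 g\right)^{2}$ ($T{\left(g \right)} = \left(g + \left(5 + g\right)\right)^{2} = \left(5 + 2 g\right)^{2}$)
$\frac{-8677 - 25802}{T{\left(17 \right)} - 15178} = \frac{-8677 - 25802}{\left(5 + 2 \cdot 17\right)^{2} - 15178} = \frac{-8677 - 25802}{\left(5 + 34\right)^{2} - 15178} = \frac{-8677 - 25802}{39^{2} - 15178} = - \frac{34479}{1521 - 15178} = - \frac{34479}{-13657} = \left(-34479\right) \left(- \frac{1}{13657}\right) = \frac{34479}{13657}$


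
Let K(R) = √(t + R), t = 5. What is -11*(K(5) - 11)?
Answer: 121 - 11*√10 ≈ 86.215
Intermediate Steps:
K(R) = √(5 + R)
-11*(K(5) - 11) = -11*(√(5 + 5) - 11) = -11*(√10 - 11) = -11*(-11 + √10) = 121 - 11*√10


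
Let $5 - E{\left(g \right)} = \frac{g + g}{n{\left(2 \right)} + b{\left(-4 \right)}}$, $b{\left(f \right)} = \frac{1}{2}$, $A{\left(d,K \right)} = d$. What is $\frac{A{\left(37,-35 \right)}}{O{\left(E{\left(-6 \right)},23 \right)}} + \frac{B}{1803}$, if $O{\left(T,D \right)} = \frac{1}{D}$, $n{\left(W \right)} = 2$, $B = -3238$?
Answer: $\frac{1531115}{1803} \approx 849.2$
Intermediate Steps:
$b{\left(f \right)} = \frac{1}{2}$
$E{\left(g \right)} = 5 - \frac{4 g}{5}$ ($E{\left(g \right)} = 5 - \frac{g + g}{2 + \frac{1}{2}} = 5 - \frac{2 g}{\frac{5}{2}} = 5 - 2 g \frac{2}{5} = 5 - \frac{4 g}{5}$)
$\frac{A{\left(37,-35 \right)}}{O{\left(E{\left(-6 \right)},23 \right)}} + \frac{B}{1803} = \frac{37}{\frac{1}{23}} - \frac{3238}{1803} = 37 \frac{1}{\frac{1}{23}} - \frac{3238}{1803} = 37 \cdot 23 - \frac{3238}{1803} = 851 - \frac{3238}{1803} = \frac{1531115}{1803}$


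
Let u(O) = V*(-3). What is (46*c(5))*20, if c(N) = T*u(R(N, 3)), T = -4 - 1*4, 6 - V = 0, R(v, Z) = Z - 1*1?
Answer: 132480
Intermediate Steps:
R(v, Z) = -1 + Z (R(v, Z) = Z - 1 = -1 + Z)
V = 6 (V = 6 - 1*0 = 6 + 0 = 6)
u(O) = -18 (u(O) = 6*(-3) = -18)
T = -8 (T = -4 - 4 = -8)
c(N) = 144 (c(N) = -8*(-18) = 144)
(46*c(5))*20 = (46*144)*20 = 6624*20 = 132480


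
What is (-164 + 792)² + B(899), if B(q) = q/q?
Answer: 394385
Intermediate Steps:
B(q) = 1
(-164 + 792)² + B(899) = (-164 + 792)² + 1 = 628² + 1 = 394384 + 1 = 394385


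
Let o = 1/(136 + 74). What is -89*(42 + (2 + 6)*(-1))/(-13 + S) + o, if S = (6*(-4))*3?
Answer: 7477/210 ≈ 35.605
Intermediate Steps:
o = 1/210 ≈ 0.0047619
S = -72 (S = -24*3 = -72)
-89*(42 + (2 + 6)*(-1))/(-13 + S) + o = -89*(42 + (2 + 6)*(-1))/(-13 - 72) + 1/210 = -89*(42 + 8*(-1))/(-85) + 1/210 = -89*(42 - 8)*(-1)/85 + 1/210 = -3026*(-1)/85 + 1/210 = -89*(-⅖) + 1/210 = 178/5 + 1/210 = 7477/210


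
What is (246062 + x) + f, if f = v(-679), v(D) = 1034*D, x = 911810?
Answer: 455786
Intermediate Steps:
f = -702086 (f = 1034*(-679) = -702086)
(246062 + x) + f = (246062 + 911810) - 702086 = 1157872 - 702086 = 455786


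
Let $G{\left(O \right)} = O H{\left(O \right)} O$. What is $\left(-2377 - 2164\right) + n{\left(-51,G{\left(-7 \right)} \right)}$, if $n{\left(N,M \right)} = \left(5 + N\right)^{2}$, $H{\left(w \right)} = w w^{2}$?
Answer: $-2425$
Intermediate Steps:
$H{\left(w \right)} = w^{3}$
$G{\left(O \right)} = O^{5}$ ($G{\left(O \right)} = O O^{3} O = O^{4} O = O^{5}$)
$\left(-2377 - 2164\right) + n{\left(-51,G{\left(-7 \right)} \right)} = \left(-2377 - 2164\right) + \left(5 - 51\right)^{2} = -4541 + \left(-46\right)^{2} = -4541 + 2116 = -2425$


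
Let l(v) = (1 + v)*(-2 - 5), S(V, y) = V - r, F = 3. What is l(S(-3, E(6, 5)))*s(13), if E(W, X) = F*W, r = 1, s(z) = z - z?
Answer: 0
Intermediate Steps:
s(z) = 0
E(W, X) = 3*W
S(V, y) = -1 + V (S(V, y) = V - 1*1 = V - 1 = -1 + V)
l(v) = -7 - 7*v (l(v) = (1 + v)*(-7) = -7 - 7*v)
l(S(-3, E(6, 5)))*s(13) = (-7 - 7*(-1 - 3))*0 = (-7 - 7*(-4))*0 = (-7 + 28)*0 = 21*0 = 0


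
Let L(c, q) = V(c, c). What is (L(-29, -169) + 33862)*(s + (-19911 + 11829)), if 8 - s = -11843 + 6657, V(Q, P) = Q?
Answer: -97709704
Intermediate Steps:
L(c, q) = c
s = 5194 (s = 8 - (-11843 + 6657) = 8 - 1*(-5186) = 8 + 5186 = 5194)
(L(-29, -169) + 33862)*(s + (-19911 + 11829)) = (-29 + 33862)*(5194 + (-19911 + 11829)) = 33833*(5194 - 8082) = 33833*(-2888) = -97709704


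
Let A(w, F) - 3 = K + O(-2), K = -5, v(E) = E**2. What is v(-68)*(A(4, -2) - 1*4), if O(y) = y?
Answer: -36992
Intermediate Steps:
A(w, F) = -4 (A(w, F) = 3 + (-5 - 2) = 3 - 7 = -4)
v(-68)*(A(4, -2) - 1*4) = (-68)**2*(-4 - 1*4) = 4624*(-4 - 4) = 4624*(-8) = -36992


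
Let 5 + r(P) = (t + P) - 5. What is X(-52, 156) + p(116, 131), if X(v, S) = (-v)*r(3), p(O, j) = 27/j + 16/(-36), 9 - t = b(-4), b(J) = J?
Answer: 367567/1179 ≈ 311.76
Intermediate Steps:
t = 13 (t = 9 - 1*(-4) = 9 + 4 = 13)
p(O, j) = -4/9 + 27/j (p(O, j) = 27/j + 16*(-1/36) = 27/j - 4/9 = -4/9 + 27/j)
r(P) = 3 + P (r(P) = -5 + ((13 + P) - 5) = -5 + (8 + P) = 3 + P)
X(v, S) = -6*v (X(v, S) = (-v)*(3 + 3) = -v*6 = -6*v)
X(-52, 156) + p(116, 131) = -6*(-52) + (-4/9 + 27/131) = 312 + (-4/9 + 27*(1/131)) = 312 + (-4/9 + 27/131) = 312 - 281/1179 = 367567/1179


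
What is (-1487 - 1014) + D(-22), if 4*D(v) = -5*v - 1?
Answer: -9895/4 ≈ -2473.8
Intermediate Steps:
D(v) = -¼ - 5*v/4 (D(v) = (-5*v - 1)/4 = (-1 - 5*v)/4 = -¼ - 5*v/4)
(-1487 - 1014) + D(-22) = (-1487 - 1014) + (-¼ - 5/4*(-22)) = -2501 + (-¼ + 55/2) = -2501 + 109/4 = -9895/4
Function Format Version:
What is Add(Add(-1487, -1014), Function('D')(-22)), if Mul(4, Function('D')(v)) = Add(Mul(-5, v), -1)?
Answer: Rational(-9895, 4) ≈ -2473.8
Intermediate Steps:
Function('D')(v) = Add(Rational(-1, 4), Mul(Rational(-5, 4), v)) (Function('D')(v) = Mul(Rational(1, 4), Add(Mul(-5, v), -1)) = Mul(Rational(1, 4), Add(-1, Mul(-5, v))) = Add(Rational(-1, 4), Mul(Rational(-5, 4), v)))
Add(Add(-1487, -1014), Function('D')(-22)) = Add(Add(-1487, -1014), Add(Rational(-1, 4), Mul(Rational(-5, 4), -22))) = Add(-2501, Add(Rational(-1, 4), Rational(55, 2))) = Add(-2501, Rational(109, 4)) = Rational(-9895, 4)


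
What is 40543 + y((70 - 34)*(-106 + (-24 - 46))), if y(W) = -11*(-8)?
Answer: 40631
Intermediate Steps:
y(W) = 88
40543 + y((70 - 34)*(-106 + (-24 - 46))) = 40543 + 88 = 40631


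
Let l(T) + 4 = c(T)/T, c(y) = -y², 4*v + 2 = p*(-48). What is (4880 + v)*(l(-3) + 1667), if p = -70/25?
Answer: 40926123/5 ≈ 8.1852e+6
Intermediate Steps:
p = -14/5 (p = -70*1/25 = -14/5 ≈ -2.8000)
v = 331/10 (v = -½ + (-14/5*(-48))/4 = -½ + (¼)*(672/5) = -½ + 168/5 = 331/10 ≈ 33.100)
l(T) = -4 - T (l(T) = -4 + (-T²)/T = -4 - T)
(4880 + v)*(l(-3) + 1667) = (4880 + 331/10)*((-4 - 1*(-3)) + 1667) = 49131*((-4 + 3) + 1667)/10 = 49131*(-1 + 1667)/10 = (49131/10)*1666 = 40926123/5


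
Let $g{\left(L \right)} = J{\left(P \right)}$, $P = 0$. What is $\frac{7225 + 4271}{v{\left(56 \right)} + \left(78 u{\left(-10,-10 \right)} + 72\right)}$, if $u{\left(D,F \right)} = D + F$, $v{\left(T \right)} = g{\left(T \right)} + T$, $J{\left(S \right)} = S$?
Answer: $- \frac{1437}{179} \approx -8.0279$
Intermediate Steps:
$g{\left(L \right)} = 0$
$v{\left(T \right)} = T$ ($v{\left(T \right)} = 0 + T = T$)
$\frac{7225 + 4271}{v{\left(56 \right)} + \left(78 u{\left(-10,-10 \right)} + 72\right)} = \frac{7225 + 4271}{56 + \left(78 \left(-10 - 10\right) + 72\right)} = \frac{11496}{56 + \left(78 \left(-20\right) + 72\right)} = \frac{11496}{56 + \left(-1560 + 72\right)} = \frac{11496}{56 - 1488} = \frac{11496}{-1432} = 11496 \left(- \frac{1}{1432}\right) = - \frac{1437}{179}$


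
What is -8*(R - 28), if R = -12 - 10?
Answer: 400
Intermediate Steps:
R = -22
-8*(R - 28) = -8*(-22 - 28) = -8*(-50) = 400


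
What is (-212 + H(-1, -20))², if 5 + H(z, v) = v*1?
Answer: 56169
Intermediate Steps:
H(z, v) = -5 + v (H(z, v) = -5 + v*1 = -5 + v)
(-212 + H(-1, -20))² = (-212 + (-5 - 20))² = (-212 - 25)² = (-237)² = 56169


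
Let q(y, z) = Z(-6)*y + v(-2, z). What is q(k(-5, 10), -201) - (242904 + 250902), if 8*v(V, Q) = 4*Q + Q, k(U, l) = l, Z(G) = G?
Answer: -3951933/8 ≈ -4.9399e+5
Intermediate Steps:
v(V, Q) = 5*Q/8 (v(V, Q) = (4*Q + Q)/8 = (5*Q)/8 = 5*Q/8)
q(y, z) = -6*y + 5*z/8
q(k(-5, 10), -201) - (242904 + 250902) = (-6*10 + (5/8)*(-201)) - (242904 + 250902) = (-60 - 1005/8) - 1*493806 = -1485/8 - 493806 = -3951933/8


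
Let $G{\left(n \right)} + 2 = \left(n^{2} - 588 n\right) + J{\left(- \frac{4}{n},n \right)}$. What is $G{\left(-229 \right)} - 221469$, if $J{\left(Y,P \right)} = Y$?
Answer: $- \frac{7872558}{229} \approx -34378.0$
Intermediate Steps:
$G{\left(n \right)} = -2 + n^{2} - 588 n - \frac{4}{n}$ ($G{\left(n \right)} = -2 - \left(- n^{2} + \frac{4}{n} + 588 n\right) = -2 + n^{2} - 588 n - \frac{4}{n}$)
$G{\left(-229 \right)} - 221469 = \left(-2 + \left(-229\right)^{2} - -134652 - \frac{4}{-229}\right) - 221469 = \left(-2 + 52441 + 134652 - - \frac{4}{229}\right) - 221469 = \left(-2 + 52441 + 134652 + \frac{4}{229}\right) - 221469 = \frac{42843843}{229} - 221469 = - \frac{7872558}{229}$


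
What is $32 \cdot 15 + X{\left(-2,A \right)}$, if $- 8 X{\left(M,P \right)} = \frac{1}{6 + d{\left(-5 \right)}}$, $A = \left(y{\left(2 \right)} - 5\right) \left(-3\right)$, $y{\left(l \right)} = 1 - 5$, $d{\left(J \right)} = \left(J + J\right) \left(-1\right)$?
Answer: $\frac{61439}{128} \approx 479.99$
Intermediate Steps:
$d{\left(J \right)} = - 2 J$ ($d{\left(J \right)} = 2 J \left(-1\right) = - 2 J$)
$y{\left(l \right)} = -4$
$A = 27$ ($A = \left(-4 - 5\right) \left(-3\right) = \left(-9\right) \left(-3\right) = 27$)
$X{\left(M,P \right)} = - \frac{1}{128}$ ($X{\left(M,P \right)} = - \frac{1}{8 \left(6 - -10\right)} = - \frac{1}{8 \left(6 + 10\right)} = - \frac{1}{8 \cdot 16} = \left(- \frac{1}{8}\right) \frac{1}{16} = - \frac{1}{128}$)
$32 \cdot 15 + X{\left(-2,A \right)} = 32 \cdot 15 - \frac{1}{128} = 480 - \frac{1}{128} = \frac{61439}{128}$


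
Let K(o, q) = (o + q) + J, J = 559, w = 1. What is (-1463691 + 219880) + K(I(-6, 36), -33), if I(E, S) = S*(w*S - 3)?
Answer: -1242097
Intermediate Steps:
I(E, S) = S*(-3 + S) (I(E, S) = S*(1*S - 3) = S*(S - 3) = S*(-3 + S))
K(o, q) = 559 + o + q (K(o, q) = (o + q) + 559 = 559 + o + q)
(-1463691 + 219880) + K(I(-6, 36), -33) = (-1463691 + 219880) + (559 + 36*(-3 + 36) - 33) = -1243811 + (559 + 36*33 - 33) = -1243811 + (559 + 1188 - 33) = -1243811 + 1714 = -1242097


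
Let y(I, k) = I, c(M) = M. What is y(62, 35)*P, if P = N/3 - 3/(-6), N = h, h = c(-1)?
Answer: 31/3 ≈ 10.333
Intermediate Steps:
h = -1
N = -1
P = 1/6 (P = -1/3 - 3/(-6) = -1*1/3 - 3*(-1/6) = -1/3 + 1/2 = 1/6 ≈ 0.16667)
y(62, 35)*P = 62*(1/6) = 31/3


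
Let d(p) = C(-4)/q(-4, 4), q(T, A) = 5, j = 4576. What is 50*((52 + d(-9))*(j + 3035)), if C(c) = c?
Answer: 19484160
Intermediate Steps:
d(p) = -⅘ (d(p) = -4/5 = -4*⅕ = -⅘)
50*((52 + d(-9))*(j + 3035)) = 50*((52 - ⅘)*(4576 + 3035)) = 50*((256/5)*7611) = 50*(1948416/5) = 19484160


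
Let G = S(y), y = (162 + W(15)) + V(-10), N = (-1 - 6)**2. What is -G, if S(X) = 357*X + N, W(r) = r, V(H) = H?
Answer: -59668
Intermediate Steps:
N = 49 (N = (-7)**2 = 49)
y = 167 (y = (162 + 15) - 10 = 177 - 10 = 167)
S(X) = 49 + 357*X (S(X) = 357*X + 49 = 49 + 357*X)
G = 59668 (G = 49 + 357*167 = 49 + 59619 = 59668)
-G = -1*59668 = -59668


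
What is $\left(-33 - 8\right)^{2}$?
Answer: $1681$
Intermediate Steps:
$\left(-33 - 8\right)^{2} = \left(-41\right)^{2} = 1681$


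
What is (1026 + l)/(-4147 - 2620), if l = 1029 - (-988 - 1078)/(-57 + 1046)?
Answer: -2034461/6692563 ≈ -0.30399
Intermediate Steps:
l = 1019747/989 (l = 1029 - (-2066)/989 = 1029 - 1*(-2066/989) = 1029 + 2066/989 = 1019747/989 ≈ 1031.1)
(1026 + l)/(-4147 - 2620) = (1026 + 1019747/989)/(-4147 - 2620) = (2034461/989)/(-6767) = (2034461/989)*(-1/6767) = -2034461/6692563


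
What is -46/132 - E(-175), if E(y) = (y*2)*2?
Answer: 46177/66 ≈ 699.65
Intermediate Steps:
E(y) = 4*y (E(y) = (2*y)*2 = 4*y)
-46/132 - E(-175) = -46/132 - 4*(-175) = (1/132)*(-46) - 1*(-700) = -23/66 + 700 = 46177/66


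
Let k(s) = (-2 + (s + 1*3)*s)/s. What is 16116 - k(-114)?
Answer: 924938/57 ≈ 16227.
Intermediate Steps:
k(s) = (-2 + s*(3 + s))/s (k(s) = (-2 + (s + 3)*s)/s = (-2 + (3 + s)*s)/s = (-2 + s*(3 + s))/s)
16116 - k(-114) = 16116 - (3 - 114 - 2/(-114)) = 16116 - (3 - 114 - 2*(-1/114)) = 16116 - (3 - 114 + 1/57) = 16116 - 1*(-6326/57) = 16116 + 6326/57 = 924938/57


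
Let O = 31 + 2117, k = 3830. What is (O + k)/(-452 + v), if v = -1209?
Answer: -5978/1661 ≈ -3.5990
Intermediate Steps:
O = 2148
(O + k)/(-452 + v) = (2148 + 3830)/(-452 - 1209) = 5978/(-1661) = 5978*(-1/1661) = -5978/1661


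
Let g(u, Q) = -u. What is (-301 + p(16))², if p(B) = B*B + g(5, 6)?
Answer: 2500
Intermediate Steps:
p(B) = -5 + B² (p(B) = B*B - 1*5 = B² - 5 = -5 + B²)
(-301 + p(16))² = (-301 + (-5 + 16²))² = (-301 + (-5 + 256))² = (-301 + 251)² = (-50)² = 2500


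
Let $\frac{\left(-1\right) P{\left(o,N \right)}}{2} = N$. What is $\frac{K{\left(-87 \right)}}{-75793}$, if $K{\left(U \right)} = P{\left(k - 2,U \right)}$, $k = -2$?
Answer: $- \frac{174}{75793} \approx -0.0022957$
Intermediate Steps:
$P{\left(o,N \right)} = - 2 N$
$K{\left(U \right)} = - 2 U$
$\frac{K{\left(-87 \right)}}{-75793} = \frac{\left(-2\right) \left(-87\right)}{-75793} = 174 \left(- \frac{1}{75793}\right) = - \frac{174}{75793}$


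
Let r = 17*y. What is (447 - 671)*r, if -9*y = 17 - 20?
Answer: -3808/3 ≈ -1269.3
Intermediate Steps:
y = ⅓ (y = -(17 - 20)/9 = -⅑*(-3) = ⅓ ≈ 0.33333)
r = 17/3 (r = 17*(⅓) = 17/3 ≈ 5.6667)
(447 - 671)*r = (447 - 671)*(17/3) = -224*17/3 = -3808/3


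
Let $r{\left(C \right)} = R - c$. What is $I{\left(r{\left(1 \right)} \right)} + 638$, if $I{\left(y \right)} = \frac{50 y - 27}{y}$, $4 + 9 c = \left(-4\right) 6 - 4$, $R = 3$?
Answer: $\frac{40349}{59} \approx 683.88$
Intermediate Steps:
$c = - \frac{32}{9}$ ($c = - \frac{4}{9} + \frac{\left(-4\right) 6 - 4}{9} = - \frac{4}{9} + \frac{-24 - 4}{9} = - \frac{4}{9} + \frac{1}{9} \left(-28\right) = - \frac{4}{9} - \frac{28}{9} = - \frac{32}{9} \approx -3.5556$)
$r{\left(C \right)} = \frac{59}{9}$ ($r{\left(C \right)} = 3 - - \frac{32}{9} = 3 + \frac{32}{9} = \frac{59}{9}$)
$I{\left(y \right)} = \frac{-27 + 50 y}{y}$
$I{\left(r{\left(1 \right)} \right)} + 638 = \left(50 - \frac{27}{\frac{59}{9}}\right) + 638 = \left(50 - \frac{243}{59}\right) + 638 = \frac{2707}{59} + 638 = \frac{40349}{59}$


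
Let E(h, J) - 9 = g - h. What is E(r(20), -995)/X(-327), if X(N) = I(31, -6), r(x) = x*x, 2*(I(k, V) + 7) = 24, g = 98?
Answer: -293/5 ≈ -58.600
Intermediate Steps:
I(k, V) = 5 (I(k, V) = -7 + (1/2)*24 = -7 + 12 = 5)
r(x) = x**2
E(h, J) = 107 - h (E(h, J) = 9 + (98 - h) = 107 - h)
X(N) = 5
E(r(20), -995)/X(-327) = (107 - 1*20**2)/5 = (107 - 1*400)*(1/5) = (107 - 400)*(1/5) = -293*1/5 = -293/5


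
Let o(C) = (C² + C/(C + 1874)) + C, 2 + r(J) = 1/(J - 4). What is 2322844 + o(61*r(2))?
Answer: 32308391193/13772 ≈ 2.3459e+6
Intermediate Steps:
r(J) = -2 + 1/(-4 + J) (r(J) = -2 + 1/(J - 4) = -2 + 1/(-4 + J))
o(C) = C + C² + C/(1874 + C) (o(C) = (C² + C/(1874 + C)) + C = C + C² + C/(1874 + C))
2322844 + o(61*r(2)) = 2322844 + (61*((9 - 2*2)/(-4 + 2)))*(1875 + (61*((9 - 2*2)/(-4 + 2)))² + 1875*(61*((9 - 2*2)/(-4 + 2))))/(1874 + 61*((9 - 2*2)/(-4 + 2))) = 2322844 + (61*((9 - 4)/(-2)))*(1875 + (61*((9 - 4)/(-2)))² + 1875*(61*((9 - 4)/(-2))))/(1874 + 61*((9 - 4)/(-2))) = 2322844 + (61*(-½*5))*(1875 + (61*(-½*5))² + 1875*(61*(-½*5)))/(1874 + 61*(-½*5)) = 2322844 + (61*(-5/2))*(1875 + (61*(-5/2))² + 1875*(61*(-5/2)))/(1874 + 61*(-5/2)) = 2322844 - 305*(1875 + (-305/2)² + 1875*(-305/2))/(2*(1874 - 305/2)) = 2322844 - 305*(1875 + 93025/4 - 571875/2)/(2*3443/2) = 2322844 - 305/2*2/3443*(-1043225/4) = 2322844 + 318183625/13772 = 32308391193/13772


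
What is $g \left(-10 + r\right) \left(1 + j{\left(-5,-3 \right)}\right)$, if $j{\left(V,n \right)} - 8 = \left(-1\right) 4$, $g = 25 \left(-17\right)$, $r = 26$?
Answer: $-34000$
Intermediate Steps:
$g = -425$
$j{\left(V,n \right)} = 4$ ($j{\left(V,n \right)} = 8 - 4 = 4$)
$g \left(-10 + r\right) \left(1 + j{\left(-5,-3 \right)}\right) = - 425 \left(-10 + 26\right) \left(1 + 4\right) = - 425 \cdot 16 \cdot 5 = \left(-425\right) 80 = -34000$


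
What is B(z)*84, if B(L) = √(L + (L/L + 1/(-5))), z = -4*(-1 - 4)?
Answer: 168*√130/5 ≈ 383.10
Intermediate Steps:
z = 20 (z = -4*(-5) = 20)
B(L) = √(⅘ + L) (B(L) = √(L + (1 + 1*(-⅕))) = √(L + (1 - ⅕)) = √(L + ⅘) = √(⅘ + L))
B(z)*84 = (√(20 + 25*20)/5)*84 = (√(20 + 500)/5)*84 = (√520/5)*84 = ((2*√130)/5)*84 = (2*√130/5)*84 = 168*√130/5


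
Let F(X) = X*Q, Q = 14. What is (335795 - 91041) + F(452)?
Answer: 251082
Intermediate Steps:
F(X) = 14*X (F(X) = X*14 = 14*X)
(335795 - 91041) + F(452) = (335795 - 91041) + 14*452 = 244754 + 6328 = 251082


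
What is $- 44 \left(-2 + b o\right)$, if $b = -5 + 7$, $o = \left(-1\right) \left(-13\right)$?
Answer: $-1056$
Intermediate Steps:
$o = 13$
$b = 2$
$- 44 \left(-2 + b o\right) = - 44 \left(-2 + 2 \cdot 13\right) = - 44 \left(-2 + 26\right) = \left(-44\right) 24 = -1056$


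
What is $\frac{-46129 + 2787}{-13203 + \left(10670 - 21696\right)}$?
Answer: $\frac{43342}{24229} \approx 1.7888$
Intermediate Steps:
$\frac{-46129 + 2787}{-13203 + \left(10670 - 21696\right)} = - \frac{43342}{-13203 - 11026} = - \frac{43342}{-24229} = \left(-43342\right) \left(- \frac{1}{24229}\right) = \frac{43342}{24229}$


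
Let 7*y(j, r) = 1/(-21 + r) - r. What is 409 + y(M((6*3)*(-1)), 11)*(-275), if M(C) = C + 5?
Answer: 11831/14 ≈ 845.07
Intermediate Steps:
M(C) = 5 + C
y(j, r) = -r/7 + 1/(7*(-21 + r)) (y(j, r) = (1/(-21 + r) - r)/7 = -r/7 + 1/(7*(-21 + r)))
409 + y(M((6*3)*(-1)), 11)*(-275) = 409 + ((1 - 1*11**2 + 21*11)/(7*(-21 + 11)))*(-275) = 409 + ((1/7)*(1 - 1*121 + 231)/(-10))*(-275) = 409 + ((1/7)*(-1/10)*(1 - 121 + 231))*(-275) = 409 + ((1/7)*(-1/10)*111)*(-275) = 409 - 111/70*(-275) = 409 + 6105/14 = 11831/14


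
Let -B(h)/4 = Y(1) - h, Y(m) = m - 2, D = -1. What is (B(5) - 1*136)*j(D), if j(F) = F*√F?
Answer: 112*I ≈ 112.0*I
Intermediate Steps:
Y(m) = -2 + m
B(h) = 4 + 4*h (B(h) = -4*((-2 + 1) - h) = -4*(-1 - h) = 4 + 4*h)
j(F) = F^(3/2)
(B(5) - 1*136)*j(D) = ((4 + 4*5) - 1*136)*(-1)^(3/2) = ((4 + 20) - 136)*(-I) = (24 - 136)*(-I) = -(-112)*I = 112*I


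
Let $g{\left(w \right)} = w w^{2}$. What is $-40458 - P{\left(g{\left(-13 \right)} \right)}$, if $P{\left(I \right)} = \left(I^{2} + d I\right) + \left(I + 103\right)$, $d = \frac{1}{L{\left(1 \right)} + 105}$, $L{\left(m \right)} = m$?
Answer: $- \frac{515706141}{106} \approx -4.8652 \cdot 10^{6}$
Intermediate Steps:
$g{\left(w \right)} = w^{3}$
$d = \frac{1}{106}$ ($d = \frac{1}{1 + 105} = \frac{1}{106} \approx 0.009434$)
$P{\left(I \right)} = 103 + I^{2} + \frac{107 I}{106}$ ($P{\left(I \right)} = \left(I^{2} + \frac{I}{106}\right) + \left(I + 103\right) = \left(I^{2} + \frac{I}{106}\right) + \left(103 + I\right) = 103 + I^{2} + \frac{107 I}{106}$)
$-40458 - P{\left(g{\left(-13 \right)} \right)} = -40458 - \left(103 + \left(\left(-13\right)^{3}\right)^{2} + \frac{107 \left(-13\right)^{3}}{106}\right) = -40458 - \left(103 + \left(-2197\right)^{2} + \frac{107}{106} \left(-2197\right)\right) = -40458 - \left(103 + 4826809 - \frac{235079}{106}\right) = -40458 - \frac{511417593}{106} = - \frac{515706141}{106}$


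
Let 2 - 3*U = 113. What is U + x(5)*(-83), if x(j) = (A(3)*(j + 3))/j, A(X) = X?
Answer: -2177/5 ≈ -435.40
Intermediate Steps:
U = -37 (U = 2/3 - 1/3*113 = 2/3 - 113/3 = -37)
x(j) = (9 + 3*j)/j (x(j) = (3*(j + 3))/j = (3*(3 + j))/j = (9 + 3*j)/j)
U + x(5)*(-83) = -37 + (3 + 9/5)*(-83) = -37 + (24/5)*(-83) = -37 - 1992/5 = -2177/5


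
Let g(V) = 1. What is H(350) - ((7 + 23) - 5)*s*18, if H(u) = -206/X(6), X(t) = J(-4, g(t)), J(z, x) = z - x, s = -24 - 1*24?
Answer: 108206/5 ≈ 21641.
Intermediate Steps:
s = -48 (s = -24 - 24 = -48)
X(t) = -5 (X(t) = -4 - 1*1 = -4 - 1 = -5)
H(u) = 206/5 (H(u) = -206/(-5) = -206*(-⅕) = 206/5)
H(350) - ((7 + 23) - 5)*s*18 = 206/5 - ((7 + 23) - 5)*(-48)*18 = 206/5 - (30 - 5)*(-48)*18 = 206/5 - 25*(-48)*18 = 206/5 - (-1200)*18 = 206/5 - 1*(-21600) = 206/5 + 21600 = 108206/5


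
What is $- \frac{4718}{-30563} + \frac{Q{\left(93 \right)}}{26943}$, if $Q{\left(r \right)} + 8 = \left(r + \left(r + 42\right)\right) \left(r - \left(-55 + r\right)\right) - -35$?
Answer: $\frac{170400765}{274486303} \approx 0.6208$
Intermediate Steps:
$Q{\left(r \right)} = 2337 + 110 r$ ($Q{\left(r \right)} = -8 + \left(\left(r + \left(r + 42\right)\right) \left(r - \left(-55 + r\right)\right) - -35\right) = -8 + \left(\left(r + \left(42 + r\right)\right) 55 + 35\right) = -8 + \left(\left(42 + 2 r\right) 55 + 35\right) = -8 + \left(\left(2310 + 110 r\right) + 35\right) = -8 + \left(2345 + 110 r\right) = 2337 + 110 r$)
$- \frac{4718}{-30563} + \frac{Q{\left(93 \right)}}{26943} = - \frac{4718}{-30563} + \frac{2337 + 110 \cdot 93}{26943} = \left(-4718\right) \left(- \frac{1}{30563}\right) + \left(2337 + 10230\right) \frac{1}{26943} = \frac{4718}{30563} + 12567 \cdot \frac{1}{26943} = \frac{4718}{30563} + \frac{4189}{8981} = \frac{170400765}{274486303}$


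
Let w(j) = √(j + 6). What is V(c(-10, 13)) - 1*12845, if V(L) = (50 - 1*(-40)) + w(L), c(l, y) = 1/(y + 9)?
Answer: -12755 + √2926/22 ≈ -12753.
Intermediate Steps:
w(j) = √(6 + j)
c(l, y) = 1/(9 + y)
V(L) = 90 + √(6 + L) (V(L) = (50 - 1*(-40)) + √(6 + L) = (50 + 40) + √(6 + L) = 90 + √(6 + L))
V(c(-10, 13)) - 1*12845 = (90 + √(6 + 1/(9 + 13))) - 1*12845 = (90 + √(6 + 1/22)) - 12845 = (90 + √(133/22)) - 12845 = (90 + √2926/22) - 12845 = -12755 + √2926/22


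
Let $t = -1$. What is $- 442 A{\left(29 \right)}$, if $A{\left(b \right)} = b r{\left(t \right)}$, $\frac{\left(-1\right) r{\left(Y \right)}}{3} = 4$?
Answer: $153816$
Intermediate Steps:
$r{\left(Y \right)} = -12$ ($r{\left(Y \right)} = \left(-3\right) 4 = -12$)
$A{\left(b \right)} = - 12 b$ ($A{\left(b \right)} = b \left(-12\right) = - 12 b$)
$- 442 A{\left(29 \right)} = - 442 \left(\left(-12\right) 29\right) = \left(-442\right) \left(-348\right) = 153816$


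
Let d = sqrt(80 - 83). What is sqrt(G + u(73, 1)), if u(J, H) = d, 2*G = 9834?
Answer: sqrt(4917 + I*sqrt(3)) ≈ 70.121 + 0.012*I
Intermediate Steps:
d = I*sqrt(3) (d = sqrt(-3) = I*sqrt(3) ≈ 1.732*I)
G = 4917 (G = (1/2)*9834 = 4917)
u(J, H) = I*sqrt(3)
sqrt(G + u(73, 1)) = sqrt(4917 + I*sqrt(3))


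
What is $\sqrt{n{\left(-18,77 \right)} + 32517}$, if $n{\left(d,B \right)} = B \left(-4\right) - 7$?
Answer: $3 \sqrt{3578} \approx 179.45$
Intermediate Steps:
$n{\left(d,B \right)} = -7 - 4 B$ ($n{\left(d,B \right)} = - 4 B - 7 = -7 - 4 B$)
$\sqrt{n{\left(-18,77 \right)} + 32517} = \sqrt{\left(-7 - 308\right) + 32517} = \sqrt{-315 + 32517} = \sqrt{32202} = 3 \sqrt{3578}$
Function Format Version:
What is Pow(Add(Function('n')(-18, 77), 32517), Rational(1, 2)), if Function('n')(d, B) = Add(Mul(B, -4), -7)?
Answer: Mul(3, Pow(3578, Rational(1, 2))) ≈ 179.45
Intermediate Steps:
Function('n')(d, B) = Add(-7, Mul(-4, B)) (Function('n')(d, B) = Add(Mul(-4, B), -7) = Add(-7, Mul(-4, B)))
Pow(Add(Function('n')(-18, 77), 32517), Rational(1, 2)) = Pow(Add(Add(-7, Mul(-4, 77)), 32517), Rational(1, 2)) = Pow(Add(Add(-7, -308), 32517), Rational(1, 2)) = Pow(Add(-315, 32517), Rational(1, 2)) = Pow(32202, Rational(1, 2)) = Mul(3, Pow(3578, Rational(1, 2)))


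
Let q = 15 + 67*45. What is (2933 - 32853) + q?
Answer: -26890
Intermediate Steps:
q = 3030 (q = 15 + 3015 = 3030)
(2933 - 32853) + q = (2933 - 32853) + 3030 = -29920 + 3030 = -26890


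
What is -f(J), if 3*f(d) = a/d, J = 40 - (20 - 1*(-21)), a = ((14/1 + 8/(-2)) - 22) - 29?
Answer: -41/3 ≈ -13.667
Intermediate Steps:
a = -41 (a = ((14*1 + 8*(-½)) - 22) - 29 = ((14 - 4) - 22) - 29 = (10 - 22) - 29 = -12 - 29 = -41)
J = -1 (J = 40 - (20 + 21) = 40 - 1*41 = 40 - 41 = -1)
f(d) = -41/(3*d) (f(d) = (-41/d)/3 = -41/(3*d))
-f(J) = -(-41)/(3*(-1)) = -(-41)*(-1)/3 = -1*41/3 = -41/3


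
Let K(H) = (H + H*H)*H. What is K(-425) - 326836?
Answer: -76911836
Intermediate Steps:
K(H) = H*(H + H²) (K(H) = (H + H²)*H = H*(H + H²))
K(-425) - 326836 = (-425)²*(1 - 425) - 326836 = 180625*(-424) - 326836 = -76585000 - 326836 = -76911836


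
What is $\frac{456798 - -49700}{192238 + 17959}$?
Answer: $\frac{506498}{210197} \approx 2.4096$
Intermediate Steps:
$\frac{456798 - -49700}{192238 + 17959} = \frac{456798 + 49700}{210197} = 506498 \cdot \frac{1}{210197} = \frac{506498}{210197}$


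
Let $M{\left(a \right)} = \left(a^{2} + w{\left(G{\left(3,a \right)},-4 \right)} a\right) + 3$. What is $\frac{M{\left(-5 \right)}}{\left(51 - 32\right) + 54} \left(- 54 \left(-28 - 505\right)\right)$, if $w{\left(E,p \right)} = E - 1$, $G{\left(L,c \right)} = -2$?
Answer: $\frac{1237626}{73} \approx 16954.0$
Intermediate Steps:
$w{\left(E,p \right)} = -1 + E$
$M{\left(a \right)} = 3 + a^{2} - 3 a$ ($M{\left(a \right)} = \left(a^{2} + \left(-1 - 2\right) a\right) + 3 = \left(a^{2} - 3 a\right) + 3 = 3 + a^{2} - 3 a$)
$\frac{M{\left(-5 \right)}}{\left(51 - 32\right) + 54} \left(- 54 \left(-28 - 505\right)\right) = \frac{3 + \left(-5\right)^{2} - -15}{\left(51 - 32\right) + 54} \left(- 54 \left(-28 - 505\right)\right) = \frac{3 + 25 + 15}{19 + 54} \left(\left(-54\right) \left(-533\right)\right) = \frac{43}{73} \cdot 28782 = \frac{1237626}{73}$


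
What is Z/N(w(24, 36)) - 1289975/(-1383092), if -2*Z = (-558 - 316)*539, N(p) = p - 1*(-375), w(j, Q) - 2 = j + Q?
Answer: 746776563/1383092 ≈ 539.93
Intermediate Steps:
w(j, Q) = 2 + Q + j (w(j, Q) = 2 + (j + Q) = 2 + (Q + j) = 2 + Q + j)
N(p) = 375 + p (N(p) = p + 375 = 375 + p)
Z = 235543 (Z = -(-558 - 316)*539/2 = -(-437)*539 = -½*(-471086) = 235543)
Z/N(w(24, 36)) - 1289975/(-1383092) = 235543/(375 + (2 + 36 + 24)) - 1289975/(-1383092) = 235543/(375 + 62) - 1289975*(-1/1383092) = 235543/437 + 1289975/1383092 = 235543*(1/437) + 1289975/1383092 = 539 + 1289975/1383092 = 746776563/1383092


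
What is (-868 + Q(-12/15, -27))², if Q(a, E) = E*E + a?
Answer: 488601/25 ≈ 19544.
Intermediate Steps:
Q(a, E) = a + E² (Q(a, E) = E² + a = a + E²)
(-868 + Q(-12/15, -27))² = (-868 + (-12/15 + (-27)²))² = (-868 + (-12*1/15 + 729))² = (-868 + (-⅘ + 729))² = (-868 + 3641/5)² = (-699/5)² = 488601/25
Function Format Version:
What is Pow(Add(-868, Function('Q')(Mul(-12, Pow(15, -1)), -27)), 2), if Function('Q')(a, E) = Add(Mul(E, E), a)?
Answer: Rational(488601, 25) ≈ 19544.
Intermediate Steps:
Function('Q')(a, E) = Add(a, Pow(E, 2)) (Function('Q')(a, E) = Add(Pow(E, 2), a) = Add(a, Pow(E, 2)))
Pow(Add(-868, Function('Q')(Mul(-12, Pow(15, -1)), -27)), 2) = Pow(Add(-868, Add(Mul(-12, Pow(15, -1)), Pow(-27, 2))), 2) = Pow(Add(-868, Add(Mul(-12, Rational(1, 15)), 729)), 2) = Pow(Add(-868, Add(Rational(-4, 5), 729)), 2) = Pow(Add(-868, Rational(3641, 5)), 2) = Pow(Rational(-699, 5), 2) = Rational(488601, 25)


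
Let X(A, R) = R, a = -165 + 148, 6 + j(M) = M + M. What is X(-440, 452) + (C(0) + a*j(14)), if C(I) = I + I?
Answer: 78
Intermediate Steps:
C(I) = 2*I
j(M) = -6 + 2*M (j(M) = -6 + (M + M) = -6 + 2*M)
a = -17
X(-440, 452) + (C(0) + a*j(14)) = 452 + (2*0 - 17*(-6 + 2*14)) = 452 + (0 - 17*(-6 + 28)) = 452 + (0 - 17*22) = 452 + (0 - 374) = 452 - 374 = 78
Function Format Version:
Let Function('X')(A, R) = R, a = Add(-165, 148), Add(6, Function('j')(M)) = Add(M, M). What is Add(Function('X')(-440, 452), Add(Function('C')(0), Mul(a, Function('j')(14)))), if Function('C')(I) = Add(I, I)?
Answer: 78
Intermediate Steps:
Function('C')(I) = Mul(2, I)
Function('j')(M) = Add(-6, Mul(2, M)) (Function('j')(M) = Add(-6, Add(M, M)) = Add(-6, Mul(2, M)))
a = -17
Add(Function('X')(-440, 452), Add(Function('C')(0), Mul(a, Function('j')(14)))) = Add(452, Add(Mul(2, 0), Mul(-17, Add(-6, Mul(2, 14))))) = Add(452, Add(0, Mul(-17, Add(-6, 28)))) = Add(452, Add(0, Mul(-17, 22))) = Add(452, Add(0, -374)) = Add(452, -374) = 78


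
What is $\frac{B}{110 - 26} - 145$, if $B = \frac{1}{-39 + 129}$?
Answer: $- \frac{1096199}{7560} \approx -145.0$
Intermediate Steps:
$B = \frac{1}{90} \approx 0.011111$
$\frac{B}{110 - 26} - 145 = \frac{1}{90 \left(110 - 26\right)} - 145 = \frac{1}{90 \cdot 84} - 145 = \frac{1}{90} \cdot \frac{1}{84} - 145 = \frac{1}{7560} - 145 = - \frac{1096199}{7560}$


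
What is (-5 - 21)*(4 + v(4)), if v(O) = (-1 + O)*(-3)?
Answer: 130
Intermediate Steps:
v(O) = 3 - 3*O
(-5 - 21)*(4 + v(4)) = (-5 - 21)*(4 + (3 - 3*4)) = -26*(4 + (3 - 12)) = -26*(4 - 9) = -26*(-5) = 130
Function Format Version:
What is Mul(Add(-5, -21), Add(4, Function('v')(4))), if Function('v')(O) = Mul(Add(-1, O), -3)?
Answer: 130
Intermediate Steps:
Function('v')(O) = Add(3, Mul(-3, O))
Mul(Add(-5, -21), Add(4, Function('v')(4))) = Mul(Add(-5, -21), Add(4, Add(3, Mul(-3, 4)))) = Mul(-26, Add(4, Add(3, -12))) = Mul(-26, Add(4, -9)) = Mul(-26, -5) = 130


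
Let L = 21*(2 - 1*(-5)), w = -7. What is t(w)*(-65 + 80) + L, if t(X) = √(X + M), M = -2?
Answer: 147 + 45*I ≈ 147.0 + 45.0*I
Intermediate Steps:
L = 147 (L = 21*(2 + 5) = 21*7 = 147)
t(X) = √(-2 + X) (t(X) = √(X - 2) = √(-2 + X))
t(w)*(-65 + 80) + L = √(-2 - 7)*(-65 + 80) + 147 = √(-9)*15 + 147 = (3*I)*15 + 147 = 45*I + 147 = 147 + 45*I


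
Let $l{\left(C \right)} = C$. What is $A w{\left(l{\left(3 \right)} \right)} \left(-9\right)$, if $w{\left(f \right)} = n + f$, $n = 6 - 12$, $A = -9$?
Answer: $-243$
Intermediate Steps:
$n = -6$ ($n = 6 - 12 = -6$)
$w{\left(f \right)} = -6 + f$
$A w{\left(l{\left(3 \right)} \right)} \left(-9\right) = - 9 \left(-6 + 3\right) \left(-9\right) = \left(-9\right) \left(-3\right) \left(-9\right) = 27 \left(-9\right) = -243$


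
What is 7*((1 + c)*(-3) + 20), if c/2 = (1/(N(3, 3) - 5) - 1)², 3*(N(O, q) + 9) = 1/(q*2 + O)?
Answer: 10058279/142129 ≈ 70.769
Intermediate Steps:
N(O, q) = -9 + 1/(3*(O + 2*q)) (N(O, q) = -9 + 1/(3*(q*2 + O)) = -9 + 1/(3*(2*q + O)) = -9 + 1/(3*(O + 2*q)))
c = 326432/142129 (c = 2*(1/((1 - 54*3 - 27*3)/(3*(3 + 2*3)) - 5) - 1)² = 2*(1/((1 - 162 - 81)/(3*(3 + 6)) - 5) - 1)² = 2*(1/((⅓)*(-242)/9 - 5) - 1)² = 2*(1/((⅓)*(⅑)*(-242) - 5) - 1)² = 2*(1/(-242/27 - 5) - 1)² = 2*(1/(-377/27) - 1)² = 2*(-27/377 - 1)² = 2*(-404/377)² = 2*(163216/142129) = 326432/142129 ≈ 2.2967)
7*((1 + c)*(-3) + 20) = 7*((1 + 326432/142129)*(-3) + 20) = 7*((468561/142129)*(-3) + 20) = 7*(-1405683/142129 + 20) = 7*(1436897/142129) = 10058279/142129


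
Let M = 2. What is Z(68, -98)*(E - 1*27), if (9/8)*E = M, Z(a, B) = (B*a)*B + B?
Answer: -49408366/3 ≈ -1.6469e+7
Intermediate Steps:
Z(a, B) = B + a*B² (Z(a, B) = a*B² + B = B + a*B²)
E = 16/9 (E = (8/9)*2 = 16/9 ≈ 1.7778)
Z(68, -98)*(E - 1*27) = (-98*(1 - 98*68))*(16/9 - 1*27) = (-98*(1 - 6664))*(16/9 - 27) = -98*(-6663)*(-227/9) = 652974*(-227/9) = -49408366/3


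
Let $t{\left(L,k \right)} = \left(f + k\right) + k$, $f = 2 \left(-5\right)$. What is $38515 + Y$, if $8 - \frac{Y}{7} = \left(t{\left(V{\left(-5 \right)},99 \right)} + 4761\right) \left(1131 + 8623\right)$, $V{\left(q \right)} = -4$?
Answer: $-337869251$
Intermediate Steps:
$f = -10$
$t{\left(L,k \right)} = -10 + 2 k$ ($t{\left(L,k \right)} = \left(-10 + k\right) + k = -10 + 2 k$)
$Y = -337907766$ ($Y = 56 - 7 \left(\left(-10 + 2 \cdot 99\right) + 4761\right) \left(1131 + 8623\right) = 56 - 7 \left(\left(-10 + 198\right) + 4761\right) 9754 = 56 - 7 \left(188 + 4761\right) 9754 = 56 - 7 \cdot 4949 \cdot 9754 = 56 - 337907822 = -337907766$)
$38515 + Y = 38515 - 337907766 = -337869251$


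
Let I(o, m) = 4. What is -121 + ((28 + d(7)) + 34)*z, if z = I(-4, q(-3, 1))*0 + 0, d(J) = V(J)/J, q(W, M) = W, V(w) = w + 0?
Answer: -121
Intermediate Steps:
V(w) = w
d(J) = 1 (d(J) = J/J = 1)
z = 0 (z = 4*0 + 0 = 0 + 0 = 0)
-121 + ((28 + d(7)) + 34)*z = -121 + ((28 + 1) + 34)*0 = -121 + (29 + 34)*0 = -121 + 63*0 = -121 + 0 = -121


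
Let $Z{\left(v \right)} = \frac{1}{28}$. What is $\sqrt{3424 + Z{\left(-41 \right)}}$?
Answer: $\frac{\sqrt{671111}}{14} \approx 58.515$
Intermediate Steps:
$Z{\left(v \right)} = \frac{1}{28}$
$\sqrt{3424 + Z{\left(-41 \right)}} = \sqrt{3424 + \frac{1}{28}} = \sqrt{\frac{95873}{28}} = \frac{\sqrt{671111}}{14}$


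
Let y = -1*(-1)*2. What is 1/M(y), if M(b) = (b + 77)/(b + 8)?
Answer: 10/79 ≈ 0.12658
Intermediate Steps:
y = 2 (y = 1*2 = 2)
M(b) = (77 + b)/(8 + b)
1/M(y) = 1/((77 + 2)/(8 + 2)) = 1/(79/10) = 10/79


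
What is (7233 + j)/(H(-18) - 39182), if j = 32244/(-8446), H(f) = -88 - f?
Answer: -10176279/55253732 ≈ -0.18417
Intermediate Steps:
j = -16122/4223 (j = 32244*(-1/8446) = -16122/4223 ≈ -3.8177)
(7233 + j)/(H(-18) - 39182) = (7233 - 16122/4223)/((-88 - 1*(-18)) - 39182) = 30528837/(4223*((-88 + 18) - 39182)) = 30528837/(4223*(-70 - 39182)) = (30528837/4223)/(-39252) = (30528837/4223)*(-1/39252) = -10176279/55253732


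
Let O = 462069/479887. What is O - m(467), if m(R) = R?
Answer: -223645160/479887 ≈ -466.04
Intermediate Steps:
O = 462069/479887 (O = 462069*(1/479887) = 462069/479887 ≈ 0.96287)
O - m(467) = 462069/479887 - 1*467 = 462069/479887 - 467 = -223645160/479887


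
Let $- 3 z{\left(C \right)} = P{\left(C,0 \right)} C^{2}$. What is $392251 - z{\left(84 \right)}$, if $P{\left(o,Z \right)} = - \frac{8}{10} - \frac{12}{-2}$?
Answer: $\frac{2022407}{5} \approx 4.0448 \cdot 10^{5}$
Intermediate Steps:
$P{\left(o,Z \right)} = \frac{26}{5}$ ($P{\left(o,Z \right)} = \left(-8\right) \frac{1}{10} - -6 = - \frac{4}{5} + 6 = \frac{26}{5}$)
$z{\left(C \right)} = - \frac{26 C^{2}}{15}$ ($z{\left(C \right)} = - \frac{\frac{26}{5} C^{2}}{3} = - \frac{26 C^{2}}{15}$)
$392251 - z{\left(84 \right)} = 392251 - - \frac{26 \cdot 84^{2}}{15} = 392251 - \left(- \frac{26}{15}\right) 7056 = 392251 - - \frac{61152}{5} = 392251 + \frac{61152}{5} = \frac{2022407}{5}$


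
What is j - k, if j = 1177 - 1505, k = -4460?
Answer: 4132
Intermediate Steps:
j = -328
j - k = -328 - 1*(-4460) = -328 + 4460 = 4132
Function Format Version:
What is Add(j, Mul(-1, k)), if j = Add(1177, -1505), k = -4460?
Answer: 4132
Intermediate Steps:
j = -328
Add(j, Mul(-1, k)) = Add(-328, Mul(-1, -4460)) = Add(-328, 4460) = 4132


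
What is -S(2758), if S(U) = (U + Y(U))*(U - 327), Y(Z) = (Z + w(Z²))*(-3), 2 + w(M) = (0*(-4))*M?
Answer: 13394810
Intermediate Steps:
w(M) = -2 (w(M) = -2 + (0*(-4))*M = -2 + 0*M = -2 + 0 = -2)
Y(Z) = 6 - 3*Z (Y(Z) = (Z - 2)*(-3) = (-2 + Z)*(-3) = 6 - 3*Z)
S(U) = (-327 + U)*(6 - 2*U) (S(U) = (U + (6 - 3*U))*(U - 327) = (6 - 2*U)*(-327 + U) = (-327 + U)*(6 - 2*U))
-S(2758) = -(-1962 - 2*2758² + 660*2758) = -(-1962 - 2*7606564 + 1820280) = -(-1962 - 15213128 + 1820280) = -1*(-13394810) = 13394810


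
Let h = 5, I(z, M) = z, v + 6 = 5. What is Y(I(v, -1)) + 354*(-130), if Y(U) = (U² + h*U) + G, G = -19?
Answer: -46043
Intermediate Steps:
v = -1 (v = -6 + 5 = -1)
Y(U) = -19 + U² + 5*U (Y(U) = (U² + 5*U) - 19 = -19 + U² + 5*U)
Y(I(v, -1)) + 354*(-130) = (-19 + (-1)² + 5*(-1)) + 354*(-130) = (-19 + 1 - 5) - 46020 = -23 - 46020 = -46043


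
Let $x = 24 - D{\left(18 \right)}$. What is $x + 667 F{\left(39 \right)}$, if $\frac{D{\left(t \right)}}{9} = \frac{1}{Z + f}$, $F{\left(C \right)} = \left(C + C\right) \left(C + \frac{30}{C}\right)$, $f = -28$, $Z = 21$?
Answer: $\frac{14483415}{7} \approx 2.0691 \cdot 10^{6}$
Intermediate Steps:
$F{\left(C \right)} = 2 C \left(C + \frac{30}{C}\right)$
$D{\left(t \right)} = - \frac{9}{7}$ ($D{\left(t \right)} = \frac{9}{21 - 28} = \frac{9}{-7} = 9 \left(- \frac{1}{7}\right) = - \frac{9}{7}$)
$x = \frac{177}{7}$ ($x = 24 - - \frac{9}{7} = 24 + \frac{9}{7} = \frac{177}{7} \approx 25.286$)
$x + 667 F{\left(39 \right)} = \frac{177}{7} + 667 \left(60 + 2 \cdot 39^{2}\right) = \frac{177}{7} + 667 \left(60 + 2 \cdot 1521\right) = \frac{177}{7} + 667 \left(60 + 3042\right) = \frac{177}{7} + 667 \cdot 3102 = \frac{177}{7} + 2069034 = \frac{14483415}{7}$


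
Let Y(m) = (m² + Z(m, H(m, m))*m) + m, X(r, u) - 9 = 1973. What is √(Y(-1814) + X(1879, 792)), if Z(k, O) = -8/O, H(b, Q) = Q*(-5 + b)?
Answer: 2*√2722087899489/1819 ≈ 1814.0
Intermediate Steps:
X(r, u) = 1982 (X(r, u) = 9 + 1973 = 1982)
Y(m) = m + m² - 8/(-5 + m) (Y(m) = (m² + (-8*1/(m*(-5 + m)))*m) + m = (m² + (-8/(m*(-5 + m)))*m) + m = (m² - 8/(-5 + m)) + m = m + m² - 8/(-5 + m))
√(Y(-1814) + X(1879, 792)) = √((-8 - 1814*(1 - 1814)*(-5 - 1814))/(-5 - 1814) + 1982) = √((-8 - 1814*(-1813)*(-1819))/(-1819) + 1982) = √(-(-8 - 5982294458)/1819 + 1982) = √(-1/1819*(-5982294466) + 1982) = √(5982294466/1819 + 1982) = √(5985899724/1819) = 2*√2722087899489/1819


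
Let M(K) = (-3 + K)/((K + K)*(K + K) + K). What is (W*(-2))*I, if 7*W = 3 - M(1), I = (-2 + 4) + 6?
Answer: -272/35 ≈ -7.7714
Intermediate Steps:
M(K) = (-3 + K)/(K + 4*K**2) (M(K) = (-3 + K)/((2*K)*(2*K) + K) = (-3 + K)/(4*K**2 + K) = (-3 + K)/(K + 4*K**2))
I = 8 (I = 2 + 6 = 8)
W = 17/35 (W = (3 - (-3 + 1)/(1*(1 + 4*1)))/7 = (3 - (-2)/(1 + 4))/7 = (3 - (-2)/5)/7 = (3 - 1*(-2/5))/7 = (3 + 2/5)/7 = (1/7)*(17/5) = 17/35 ≈ 0.48571)
(W*(-2))*I = ((17/35)*(-2))*8 = -34/35*8 = -272/35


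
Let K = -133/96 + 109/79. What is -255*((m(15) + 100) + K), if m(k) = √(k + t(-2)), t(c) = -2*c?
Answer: -64460345/2528 - 255*√19 ≈ -26610.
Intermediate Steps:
m(k) = √(4 + k) (m(k) = √(k - 2*(-2)) = √(k + 4) = √(4 + k))
K = -43/7584 (K = -133*1/96 + 109*(1/79) = -133/96 + 109/79 = -43/7584 ≈ -0.0056698)
-255*((m(15) + 100) + K) = -255*((√(4 + 15) + 100) - 43/7584) = -255*((√19 + 100) - 43/7584) = -255*((100 + √19) - 43/7584) = -255*(758357/7584 + √19) = -64460345/2528 - 255*√19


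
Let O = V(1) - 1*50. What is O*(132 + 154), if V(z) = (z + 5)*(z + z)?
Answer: -10868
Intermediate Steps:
V(z) = 2*z*(5 + z) (V(z) = (5 + z)*(2*z) = 2*z*(5 + z))
O = -38 (O = 2*1*(5 + 1) - 1*50 = 2*1*6 - 50 = 12 - 50 = -38)
O*(132 + 154) = -38*(132 + 154) = -38*286 = -10868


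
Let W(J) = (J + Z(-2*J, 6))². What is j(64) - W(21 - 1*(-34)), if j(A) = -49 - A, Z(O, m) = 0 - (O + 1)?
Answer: -27009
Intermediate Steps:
Z(O, m) = -1 - O (Z(O, m) = 0 - (1 + O) = 0 + (-1 - O) = -1 - O)
W(J) = (-1 + 3*J)² (W(J) = (J + (-1 - (-2)*J))² = (J + (-1 + 2*J))² = (-1 + 3*J)²)
j(64) - W(21 - 1*(-34)) = (-49 - 1*64) - (-1 + 3*(21 - 1*(-34)))² = (-49 - 64) - (-1 + 3*(21 + 34))² = -113 - (-1 + 3*55)² = -113 - (-1 + 165)² = -113 - 1*164² = -113 - 1*26896 = -113 - 26896 = -27009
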